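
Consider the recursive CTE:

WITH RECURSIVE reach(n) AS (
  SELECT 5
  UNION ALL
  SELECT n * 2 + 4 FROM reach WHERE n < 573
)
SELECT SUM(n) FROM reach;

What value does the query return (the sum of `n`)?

Base: n=5.
Iteration 1: 5 < 573 holds -> n = 5 * 2 + 4 = 14.
Iteration 2: 14 < 573 holds -> n = 14 * 2 + 4 = 32.
Iteration 3: 32 < 573 holds -> n = 32 * 2 + 4 = 68.
Iteration 4: 68 < 573 holds -> n = 68 * 2 + 4 = 140.
Iteration 5: 140 < 573 holds -> n = 140 * 2 + 4 = 284.
Iteration 6: 284 < 573 holds -> n = 284 * 2 + 4 = 572.
Iteration 7: 572 < 573 holds -> n = 572 * 2 + 4 = 1148.
Iteration 8: 1148 < 573 fails; recursion stops.
SUM(n) = 5 + 14 + 32 + 68 + 140 + 284 + 572 + 1148 = 2263.

2263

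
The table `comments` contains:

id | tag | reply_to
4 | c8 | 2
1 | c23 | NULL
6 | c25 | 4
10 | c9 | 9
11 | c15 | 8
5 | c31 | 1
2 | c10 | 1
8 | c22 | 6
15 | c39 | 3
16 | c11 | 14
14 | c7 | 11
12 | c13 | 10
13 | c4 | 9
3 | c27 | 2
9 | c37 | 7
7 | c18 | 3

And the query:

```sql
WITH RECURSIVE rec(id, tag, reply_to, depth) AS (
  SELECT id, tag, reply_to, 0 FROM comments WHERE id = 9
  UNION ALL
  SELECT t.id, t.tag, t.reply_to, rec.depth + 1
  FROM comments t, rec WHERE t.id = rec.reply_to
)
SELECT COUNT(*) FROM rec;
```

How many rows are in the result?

5

Base: id=9 (c37), reply_to=7, depth 0.
Iteration 1: join on id=7 -> c18 (id 7, reply_to=3, depth 1).
Iteration 2: join on id=3 -> c27 (id 3, reply_to=2, depth 2).
Iteration 3: join on id=2 -> c10 (id 2, reply_to=1, depth 3).
Iteration 4: join on id=1 -> c23 (id 1, reply_to=NULL, depth 4).
Iteration 5: reply_to is NULL; no match; recursion stops.
Total rows emitted: 5.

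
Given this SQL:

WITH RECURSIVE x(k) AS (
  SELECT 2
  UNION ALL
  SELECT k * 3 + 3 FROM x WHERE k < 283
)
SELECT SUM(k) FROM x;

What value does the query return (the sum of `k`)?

Base: k=2.
Iteration 1: 2 < 283 holds -> k = 2 * 3 + 3 = 9.
Iteration 2: 9 < 283 holds -> k = 9 * 3 + 3 = 30.
Iteration 3: 30 < 283 holds -> k = 30 * 3 + 3 = 93.
Iteration 4: 93 < 283 holds -> k = 93 * 3 + 3 = 282.
Iteration 5: 282 < 283 holds -> k = 282 * 3 + 3 = 849.
Iteration 6: 849 < 283 fails; recursion stops.
SUM(k) = 2 + 9 + 30 + 93 + 282 + 849 = 1265.

1265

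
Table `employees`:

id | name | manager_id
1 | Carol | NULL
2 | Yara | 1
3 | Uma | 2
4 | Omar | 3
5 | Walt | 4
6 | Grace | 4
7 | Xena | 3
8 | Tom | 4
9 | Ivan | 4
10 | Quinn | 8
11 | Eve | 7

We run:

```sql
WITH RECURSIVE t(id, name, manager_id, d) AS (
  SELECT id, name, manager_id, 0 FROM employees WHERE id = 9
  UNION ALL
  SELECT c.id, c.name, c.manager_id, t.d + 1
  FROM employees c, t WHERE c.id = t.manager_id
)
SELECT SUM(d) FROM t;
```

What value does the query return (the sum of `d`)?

Base: id=9 (Ivan), manager_id=4, d 0.
Iteration 1: join on id=4 -> Omar (id 4, manager_id=3, d 1).
Iteration 2: join on id=3 -> Uma (id 3, manager_id=2, d 2).
Iteration 3: join on id=2 -> Yara (id 2, manager_id=1, d 3).
Iteration 4: join on id=1 -> Carol (id 1, manager_id=NULL, d 4).
Iteration 5: manager_id is NULL; no match; recursion stops.
SUM(d) = 0 + 1 + 2 + 3 + 4 = 10.

10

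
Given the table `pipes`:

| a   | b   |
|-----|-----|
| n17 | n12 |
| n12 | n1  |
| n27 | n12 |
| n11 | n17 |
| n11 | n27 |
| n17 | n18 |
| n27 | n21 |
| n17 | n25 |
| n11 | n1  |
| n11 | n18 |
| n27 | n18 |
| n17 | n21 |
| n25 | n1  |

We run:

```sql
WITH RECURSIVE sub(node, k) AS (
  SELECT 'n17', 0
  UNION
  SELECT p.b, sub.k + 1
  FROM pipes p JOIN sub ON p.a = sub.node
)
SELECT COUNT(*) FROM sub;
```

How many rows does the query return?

6

Base: (n17, k=0).
Iteration 1: edges from {n17} -> (n12, k=1), (n18, k=1), (n21, k=1), (n25, k=1).
Iteration 2: edges from {n12,n18,n21,n25} -> (n1, k=2). [UNION drops 1 duplicate row(s)]
Iteration 3: no outgoing edges from {n1}; recursion stops.
Total rows emitted: 6.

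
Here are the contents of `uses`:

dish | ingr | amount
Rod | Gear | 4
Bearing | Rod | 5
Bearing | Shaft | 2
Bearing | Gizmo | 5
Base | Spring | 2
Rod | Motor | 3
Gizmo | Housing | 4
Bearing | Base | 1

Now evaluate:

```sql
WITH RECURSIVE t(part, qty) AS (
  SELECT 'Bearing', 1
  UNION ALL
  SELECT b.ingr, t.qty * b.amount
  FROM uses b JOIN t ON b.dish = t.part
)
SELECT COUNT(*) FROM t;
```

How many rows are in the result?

9

Base: (Bearing, qty=1).
Iteration 1: components of {Bearing} -> Base = 1*1 = 1, Gizmo = 1*5 = 5, Rod = 1*5 = 5, Shaft = 1*2 = 2.
Iteration 2: components of {Base,Gizmo,Rod,Shaft} -> Gear = 5*4 = 20, Housing = 5*4 = 20, Motor = 5*3 = 15, Spring = 1*2 = 2.
Iteration 3: no further components; recursion stops.
Total rows emitted: 9.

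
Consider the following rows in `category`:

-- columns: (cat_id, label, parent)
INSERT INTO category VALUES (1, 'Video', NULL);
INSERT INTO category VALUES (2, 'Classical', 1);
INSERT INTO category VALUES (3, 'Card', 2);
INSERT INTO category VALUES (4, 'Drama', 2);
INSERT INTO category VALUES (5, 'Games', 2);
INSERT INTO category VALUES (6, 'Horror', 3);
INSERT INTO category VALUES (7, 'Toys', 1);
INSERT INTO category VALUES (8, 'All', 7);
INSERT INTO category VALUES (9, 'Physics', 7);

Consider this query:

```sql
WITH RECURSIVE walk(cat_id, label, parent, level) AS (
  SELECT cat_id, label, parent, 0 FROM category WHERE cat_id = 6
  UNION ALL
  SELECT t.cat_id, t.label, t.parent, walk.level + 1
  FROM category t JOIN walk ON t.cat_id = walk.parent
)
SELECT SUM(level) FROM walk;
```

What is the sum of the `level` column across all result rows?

6

Base: cat_id=6 (Horror), parent=3, level 0.
Iteration 1: join on cat_id=3 -> Card (id 3, parent=2, level 1).
Iteration 2: join on cat_id=2 -> Classical (id 2, parent=1, level 2).
Iteration 3: join on cat_id=1 -> Video (id 1, parent=NULL, level 3).
Iteration 4: parent is NULL; no match; recursion stops.
SUM(level) = 0 + 1 + 2 + 3 = 6.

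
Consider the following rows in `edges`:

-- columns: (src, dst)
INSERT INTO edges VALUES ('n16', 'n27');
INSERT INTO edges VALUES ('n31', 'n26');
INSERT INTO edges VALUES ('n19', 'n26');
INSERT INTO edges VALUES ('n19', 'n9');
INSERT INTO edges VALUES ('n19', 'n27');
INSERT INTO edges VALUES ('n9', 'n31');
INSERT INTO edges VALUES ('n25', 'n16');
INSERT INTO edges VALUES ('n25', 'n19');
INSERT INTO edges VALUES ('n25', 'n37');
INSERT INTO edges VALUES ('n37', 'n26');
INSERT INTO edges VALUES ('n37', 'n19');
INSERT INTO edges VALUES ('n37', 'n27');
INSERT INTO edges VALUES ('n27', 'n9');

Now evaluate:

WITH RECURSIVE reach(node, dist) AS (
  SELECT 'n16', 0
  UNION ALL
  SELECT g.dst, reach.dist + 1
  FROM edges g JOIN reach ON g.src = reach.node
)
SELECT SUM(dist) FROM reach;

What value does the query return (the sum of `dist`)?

Base: (n16, dist=0).
Iteration 1: edges from {n16} -> (n27, dist=1).
Iteration 2: edges from {n27} -> (n9, dist=2).
Iteration 3: edges from {n9} -> (n31, dist=3).
Iteration 4: edges from {n31} -> (n26, dist=4).
Iteration 5: no outgoing edges from {n26}; recursion stops.
SUM(dist) = 0 + 1 + 2 + 3 + 4 = 10.

10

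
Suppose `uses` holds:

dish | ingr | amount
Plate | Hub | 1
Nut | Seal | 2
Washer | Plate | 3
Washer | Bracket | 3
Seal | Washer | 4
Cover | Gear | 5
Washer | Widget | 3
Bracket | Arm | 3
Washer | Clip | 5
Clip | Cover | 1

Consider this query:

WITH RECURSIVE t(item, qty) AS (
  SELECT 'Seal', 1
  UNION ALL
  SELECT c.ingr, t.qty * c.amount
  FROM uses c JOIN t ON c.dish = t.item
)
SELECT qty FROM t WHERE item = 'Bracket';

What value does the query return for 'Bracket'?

12

Base: (Seal, qty=1).
Iteration 1: components of {Seal} -> Washer = 1*4 = 4.
Iteration 2: components of {Washer} -> Bracket = 4*3 = 12, Clip = 4*5 = 20, Plate = 4*3 = 12, Widget = 4*3 = 12.
Iteration 3: components of {Bracket,Clip,Plate,Widget} -> Arm = 12*3 = 36, Cover = 20*1 = 20, Hub = 12*1 = 12.
Iteration 4: components of {Arm,Cover,Hub} -> Gear = 20*5 = 100.
Iteration 5: no further components; recursion stops.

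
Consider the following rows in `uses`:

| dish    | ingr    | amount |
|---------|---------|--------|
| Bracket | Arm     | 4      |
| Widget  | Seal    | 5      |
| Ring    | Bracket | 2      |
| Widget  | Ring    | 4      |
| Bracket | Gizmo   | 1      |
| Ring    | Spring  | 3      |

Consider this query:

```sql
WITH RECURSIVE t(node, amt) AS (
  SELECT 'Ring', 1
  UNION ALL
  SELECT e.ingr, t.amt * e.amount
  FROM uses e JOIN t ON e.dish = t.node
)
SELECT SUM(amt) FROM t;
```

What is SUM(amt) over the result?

16

Base: (Ring, amt=1).
Iteration 1: components of {Ring} -> Bracket = 1*2 = 2, Spring = 1*3 = 3.
Iteration 2: components of {Bracket,Spring} -> Arm = 2*4 = 8, Gizmo = 2*1 = 2.
Iteration 3: no further components; recursion stops.
SUM(amt) = 1 + 2 + 3 + 8 + 2 = 16.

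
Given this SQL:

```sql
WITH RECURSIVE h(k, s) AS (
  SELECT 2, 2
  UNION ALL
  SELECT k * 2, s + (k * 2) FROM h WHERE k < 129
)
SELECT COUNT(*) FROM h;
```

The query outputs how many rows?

8

Base: k=2, s=2.
Iteration 1: 2 < 129 holds -> k = 2 * 2 = 4, s = 2 + 4 = 6.
Iteration 2: 4 < 129 holds -> k = 4 * 2 = 8, s = 6 + 8 = 14.
Iteration 3: 8 < 129 holds -> k = 8 * 2 = 16, s = 14 + 16 = 30.
Iteration 4: 16 < 129 holds -> k = 16 * 2 = 32, s = 30 + 32 = 62.
Iteration 5: 32 < 129 holds -> k = 32 * 2 = 64, s = 62 + 64 = 126.
Iteration 6: 64 < 129 holds -> k = 64 * 2 = 128, s = 126 + 128 = 254.
Iteration 7: 128 < 129 holds -> k = 128 * 2 = 256, s = 254 + 256 = 510.
Iteration 8: 256 < 129 fails; recursion stops.
Total rows emitted: 8.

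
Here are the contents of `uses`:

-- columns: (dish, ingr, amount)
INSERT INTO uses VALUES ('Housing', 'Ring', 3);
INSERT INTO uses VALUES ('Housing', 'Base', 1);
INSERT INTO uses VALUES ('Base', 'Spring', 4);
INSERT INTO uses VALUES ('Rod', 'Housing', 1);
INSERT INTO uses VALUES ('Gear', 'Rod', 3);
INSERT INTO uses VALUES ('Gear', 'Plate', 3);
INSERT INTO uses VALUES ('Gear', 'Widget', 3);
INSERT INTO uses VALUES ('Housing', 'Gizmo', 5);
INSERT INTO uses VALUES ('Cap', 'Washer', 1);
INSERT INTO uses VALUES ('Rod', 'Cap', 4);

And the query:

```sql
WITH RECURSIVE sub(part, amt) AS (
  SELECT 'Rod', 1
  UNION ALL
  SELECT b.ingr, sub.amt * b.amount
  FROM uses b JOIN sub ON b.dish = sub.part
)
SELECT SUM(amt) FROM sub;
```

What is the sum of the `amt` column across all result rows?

Base: (Rod, amt=1).
Iteration 1: components of {Rod} -> Cap = 1*4 = 4, Housing = 1*1 = 1.
Iteration 2: components of {Cap,Housing} -> Base = 1*1 = 1, Gizmo = 1*5 = 5, Ring = 1*3 = 3, Washer = 4*1 = 4.
Iteration 3: components of {Base,Gizmo,Ring,Washer} -> Spring = 1*4 = 4.
Iteration 4: no further components; recursion stops.
SUM(amt) = 1 + 4 + 1 + 4 + 5 + 1 + 3 + 4 = 23.

23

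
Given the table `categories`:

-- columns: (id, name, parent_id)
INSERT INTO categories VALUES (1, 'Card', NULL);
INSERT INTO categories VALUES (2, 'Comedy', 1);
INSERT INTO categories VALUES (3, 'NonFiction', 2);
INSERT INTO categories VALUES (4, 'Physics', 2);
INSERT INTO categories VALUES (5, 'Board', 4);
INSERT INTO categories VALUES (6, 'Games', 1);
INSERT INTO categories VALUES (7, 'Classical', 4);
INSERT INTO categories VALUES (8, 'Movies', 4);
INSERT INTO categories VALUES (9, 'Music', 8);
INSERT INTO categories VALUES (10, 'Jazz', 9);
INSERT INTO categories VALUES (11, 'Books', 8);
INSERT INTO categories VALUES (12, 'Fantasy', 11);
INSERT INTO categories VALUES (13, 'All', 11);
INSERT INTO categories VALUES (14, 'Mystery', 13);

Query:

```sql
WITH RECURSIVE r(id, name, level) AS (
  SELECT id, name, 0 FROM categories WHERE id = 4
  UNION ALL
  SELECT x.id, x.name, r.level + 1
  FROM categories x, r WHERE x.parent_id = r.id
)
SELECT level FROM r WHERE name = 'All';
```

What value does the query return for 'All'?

Base: id=4 (Physics) at level 0.
Iteration 1: rows with parent_id in {4} -> Board (id 5, level 1), Classical (id 7, level 1), Movies (id 8, level 1).
Iteration 2: rows with parent_id in {5,7,8} -> Music (id 9, level 2), Books (id 11, level 2).
Iteration 3: rows with parent_id in {9,11} -> Jazz (id 10, level 3), Fantasy (id 12, level 3), All (id 13, level 3).
Iteration 4: rows with parent_id in {10,12,13} -> Mystery (id 14, level 4).
Iteration 5: no rows with parent_id in {14}; recursion stops.

3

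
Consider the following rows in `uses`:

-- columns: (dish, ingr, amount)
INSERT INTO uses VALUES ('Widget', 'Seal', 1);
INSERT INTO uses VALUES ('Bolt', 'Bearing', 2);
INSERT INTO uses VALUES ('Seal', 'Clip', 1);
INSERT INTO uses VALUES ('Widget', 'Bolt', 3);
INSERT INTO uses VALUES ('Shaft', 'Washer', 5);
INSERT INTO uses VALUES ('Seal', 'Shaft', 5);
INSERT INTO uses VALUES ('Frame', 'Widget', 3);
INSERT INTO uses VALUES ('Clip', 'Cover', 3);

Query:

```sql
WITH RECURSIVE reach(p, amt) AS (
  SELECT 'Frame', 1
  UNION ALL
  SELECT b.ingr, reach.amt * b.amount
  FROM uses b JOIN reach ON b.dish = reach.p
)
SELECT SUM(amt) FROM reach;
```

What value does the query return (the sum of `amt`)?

136

Base: (Frame, amt=1).
Iteration 1: components of {Frame} -> Widget = 1*3 = 3.
Iteration 2: components of {Widget} -> Bolt = 3*3 = 9, Seal = 3*1 = 3.
Iteration 3: components of {Bolt,Seal} -> Bearing = 9*2 = 18, Clip = 3*1 = 3, Shaft = 3*5 = 15.
Iteration 4: components of {Bearing,Clip,Shaft} -> Cover = 3*3 = 9, Washer = 15*5 = 75.
Iteration 5: no further components; recursion stops.
SUM(amt) = 1 + 3 + 3 + 9 + 3 + 15 + 18 + 9 + 75 = 136.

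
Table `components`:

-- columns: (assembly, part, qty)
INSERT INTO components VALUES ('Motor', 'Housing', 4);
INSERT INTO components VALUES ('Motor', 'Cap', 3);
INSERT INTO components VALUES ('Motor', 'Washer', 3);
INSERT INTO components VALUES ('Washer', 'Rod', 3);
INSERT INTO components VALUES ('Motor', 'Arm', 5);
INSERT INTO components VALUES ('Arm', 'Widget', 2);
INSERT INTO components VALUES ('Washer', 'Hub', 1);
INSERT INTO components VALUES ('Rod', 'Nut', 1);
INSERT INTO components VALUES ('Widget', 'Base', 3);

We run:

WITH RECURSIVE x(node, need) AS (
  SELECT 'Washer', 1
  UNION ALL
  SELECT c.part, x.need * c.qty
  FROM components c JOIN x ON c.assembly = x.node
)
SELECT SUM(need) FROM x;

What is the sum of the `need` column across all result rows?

Base: (Washer, need=1).
Iteration 1: components of {Washer} -> Hub = 1*1 = 1, Rod = 1*3 = 3.
Iteration 2: components of {Hub,Rod} -> Nut = 3*1 = 3.
Iteration 3: no further components; recursion stops.
SUM(need) = 1 + 3 + 1 + 3 = 8.

8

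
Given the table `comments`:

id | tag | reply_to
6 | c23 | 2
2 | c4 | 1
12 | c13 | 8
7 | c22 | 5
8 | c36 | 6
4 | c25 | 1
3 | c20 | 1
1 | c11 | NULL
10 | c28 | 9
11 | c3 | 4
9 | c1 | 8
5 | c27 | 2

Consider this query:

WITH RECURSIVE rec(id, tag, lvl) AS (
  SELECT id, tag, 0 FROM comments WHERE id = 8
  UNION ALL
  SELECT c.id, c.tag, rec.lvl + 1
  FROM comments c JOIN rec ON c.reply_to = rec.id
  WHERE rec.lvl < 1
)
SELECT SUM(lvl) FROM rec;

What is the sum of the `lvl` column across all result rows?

2

Base: id=8 (c36) at lvl 0.
Iteration 1: rows with reply_to in {8} -> c1 (id 9, lvl 1), c13 (id 12, lvl 1).
Iteration 2: lvl < 1 fails for all current rows; recursion stops.
SUM(lvl) = 0 + 1 + 1 = 2.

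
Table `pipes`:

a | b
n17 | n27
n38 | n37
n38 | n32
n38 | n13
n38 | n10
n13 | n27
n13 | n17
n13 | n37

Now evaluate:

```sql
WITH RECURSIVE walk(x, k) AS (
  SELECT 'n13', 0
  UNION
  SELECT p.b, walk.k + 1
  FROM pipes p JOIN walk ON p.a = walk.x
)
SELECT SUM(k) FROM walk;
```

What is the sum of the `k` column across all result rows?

5

Base: (n13, k=0).
Iteration 1: edges from {n13} -> (n17, k=1), (n27, k=1), (n37, k=1).
Iteration 2: edges from {n17,n27,n37} -> (n27, k=2).
Iteration 3: no outgoing edges from {n27}; recursion stops.
SUM(k) = 0 + 1 + 1 + 1 + 2 = 5.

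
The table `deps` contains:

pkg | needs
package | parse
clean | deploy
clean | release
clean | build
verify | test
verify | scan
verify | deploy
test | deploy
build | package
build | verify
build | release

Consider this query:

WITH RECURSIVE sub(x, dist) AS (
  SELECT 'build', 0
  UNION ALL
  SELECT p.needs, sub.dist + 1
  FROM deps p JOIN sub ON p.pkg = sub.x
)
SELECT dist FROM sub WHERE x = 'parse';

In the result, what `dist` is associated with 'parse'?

Base: (build, dist=0).
Iteration 1: edges from {build} -> (package, dist=1), (release, dist=1), (verify, dist=1).
Iteration 2: edges from {package,release,verify} -> (deploy, dist=2), (parse, dist=2), (scan, dist=2), (test, dist=2).
Iteration 3: edges from {deploy,parse,scan,test} -> (deploy, dist=3).
Iteration 4: no outgoing edges from {deploy}; recursion stops.

2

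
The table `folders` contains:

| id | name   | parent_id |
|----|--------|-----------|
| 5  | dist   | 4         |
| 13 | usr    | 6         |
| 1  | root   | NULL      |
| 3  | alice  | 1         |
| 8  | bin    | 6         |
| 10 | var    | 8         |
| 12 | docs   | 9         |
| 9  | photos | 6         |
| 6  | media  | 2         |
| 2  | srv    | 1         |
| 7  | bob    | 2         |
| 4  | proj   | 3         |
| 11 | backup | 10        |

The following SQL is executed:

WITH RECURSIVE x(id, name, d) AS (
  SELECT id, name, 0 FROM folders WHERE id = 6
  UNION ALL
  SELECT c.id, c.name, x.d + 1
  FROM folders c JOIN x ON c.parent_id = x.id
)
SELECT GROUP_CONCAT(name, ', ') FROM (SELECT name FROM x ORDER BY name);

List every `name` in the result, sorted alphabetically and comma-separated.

backup, bin, docs, media, photos, usr, var

Base: id=6 (media) at d 0.
Iteration 1: rows with parent_id in {6} -> bin (id 8, d 1), photos (id 9, d 1), usr (id 13, d 1).
Iteration 2: rows with parent_id in {8,9,13} -> var (id 10, d 2), docs (id 12, d 2).
Iteration 3: rows with parent_id in {10,12} -> backup (id 11, d 3).
Iteration 4: no rows with parent_id in {11}; recursion stops.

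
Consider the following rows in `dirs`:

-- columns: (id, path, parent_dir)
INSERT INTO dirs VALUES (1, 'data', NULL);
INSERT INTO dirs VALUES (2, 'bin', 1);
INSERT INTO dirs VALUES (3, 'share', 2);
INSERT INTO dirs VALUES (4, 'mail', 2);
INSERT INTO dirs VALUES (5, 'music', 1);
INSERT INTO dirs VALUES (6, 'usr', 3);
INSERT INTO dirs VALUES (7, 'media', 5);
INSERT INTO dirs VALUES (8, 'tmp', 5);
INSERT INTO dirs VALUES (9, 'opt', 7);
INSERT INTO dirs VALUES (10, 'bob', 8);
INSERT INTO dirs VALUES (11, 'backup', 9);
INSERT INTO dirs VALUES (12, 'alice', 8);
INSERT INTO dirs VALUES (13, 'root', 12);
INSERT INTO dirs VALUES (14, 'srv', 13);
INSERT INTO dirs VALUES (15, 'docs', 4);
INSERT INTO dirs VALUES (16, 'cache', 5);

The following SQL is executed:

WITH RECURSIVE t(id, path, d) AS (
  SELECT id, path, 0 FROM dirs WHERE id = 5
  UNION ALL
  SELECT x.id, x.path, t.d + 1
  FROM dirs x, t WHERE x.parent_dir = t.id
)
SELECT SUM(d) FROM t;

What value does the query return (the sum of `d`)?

19

Base: id=5 (music) at d 0.
Iteration 1: rows with parent_dir in {5} -> media (id 7, d 1), tmp (id 8, d 1), cache (id 16, d 1).
Iteration 2: rows with parent_dir in {7,8,16} -> opt (id 9, d 2), bob (id 10, d 2), alice (id 12, d 2).
Iteration 3: rows with parent_dir in {9,10,12} -> backup (id 11, d 3), root (id 13, d 3).
Iteration 4: rows with parent_dir in {11,13} -> srv (id 14, d 4).
Iteration 5: no rows with parent_dir in {14}; recursion stops.
SUM(d) = 0 + 1 + 1 + 1 + 2 + 2 + 2 + 3 + 3 + 4 = 19.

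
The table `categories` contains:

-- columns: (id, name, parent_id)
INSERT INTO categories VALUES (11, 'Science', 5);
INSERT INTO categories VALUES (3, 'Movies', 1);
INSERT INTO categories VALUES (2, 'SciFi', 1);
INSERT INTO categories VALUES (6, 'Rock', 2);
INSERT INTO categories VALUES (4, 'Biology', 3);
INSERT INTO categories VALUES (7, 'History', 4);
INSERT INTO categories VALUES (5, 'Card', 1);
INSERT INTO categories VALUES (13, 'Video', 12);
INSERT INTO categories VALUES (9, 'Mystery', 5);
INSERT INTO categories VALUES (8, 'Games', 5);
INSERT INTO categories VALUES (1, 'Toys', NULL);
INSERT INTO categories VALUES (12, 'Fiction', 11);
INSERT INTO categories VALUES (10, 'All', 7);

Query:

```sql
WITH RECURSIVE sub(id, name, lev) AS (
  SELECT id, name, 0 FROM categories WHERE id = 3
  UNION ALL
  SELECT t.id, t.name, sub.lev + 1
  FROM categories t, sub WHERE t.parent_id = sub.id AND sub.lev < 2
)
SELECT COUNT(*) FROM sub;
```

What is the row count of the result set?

Base: id=3 (Movies) at lev 0.
Iteration 1: rows with parent_id in {3} -> Biology (id 4, lev 1).
Iteration 2: rows with parent_id in {4} -> History (id 7, lev 2).
Iteration 3: lev < 2 fails for all current rows; recursion stops.
Total rows emitted: 3.

3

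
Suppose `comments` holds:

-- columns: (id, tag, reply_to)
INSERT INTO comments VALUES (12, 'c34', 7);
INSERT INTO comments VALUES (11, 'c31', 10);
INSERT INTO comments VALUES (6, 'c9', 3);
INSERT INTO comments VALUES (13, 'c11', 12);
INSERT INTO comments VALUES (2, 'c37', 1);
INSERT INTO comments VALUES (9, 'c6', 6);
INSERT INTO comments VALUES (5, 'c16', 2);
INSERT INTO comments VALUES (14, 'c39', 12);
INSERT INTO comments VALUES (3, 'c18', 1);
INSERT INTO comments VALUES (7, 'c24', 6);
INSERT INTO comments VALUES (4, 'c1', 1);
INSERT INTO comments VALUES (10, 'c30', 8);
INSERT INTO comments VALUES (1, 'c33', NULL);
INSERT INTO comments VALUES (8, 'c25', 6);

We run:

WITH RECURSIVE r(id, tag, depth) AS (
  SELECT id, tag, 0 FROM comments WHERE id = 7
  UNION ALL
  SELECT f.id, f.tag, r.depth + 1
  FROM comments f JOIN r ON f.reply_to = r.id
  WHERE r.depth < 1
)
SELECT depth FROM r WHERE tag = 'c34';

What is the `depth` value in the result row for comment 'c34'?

Base: id=7 (c24) at depth 0.
Iteration 1: rows with reply_to in {7} -> c34 (id 12, depth 1).
Iteration 2: depth < 1 fails for all current rows; recursion stops.

1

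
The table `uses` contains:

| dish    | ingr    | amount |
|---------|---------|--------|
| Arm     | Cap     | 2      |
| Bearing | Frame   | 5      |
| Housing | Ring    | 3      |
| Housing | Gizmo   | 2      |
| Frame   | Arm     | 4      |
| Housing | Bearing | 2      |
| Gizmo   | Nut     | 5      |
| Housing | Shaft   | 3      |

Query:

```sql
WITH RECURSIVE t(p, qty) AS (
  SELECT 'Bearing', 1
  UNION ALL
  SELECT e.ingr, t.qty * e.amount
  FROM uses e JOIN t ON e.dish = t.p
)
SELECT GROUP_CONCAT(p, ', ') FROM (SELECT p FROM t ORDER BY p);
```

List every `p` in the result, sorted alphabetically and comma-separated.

Arm, Bearing, Cap, Frame

Base: (Bearing, qty=1).
Iteration 1: components of {Bearing} -> Frame = 1*5 = 5.
Iteration 2: components of {Frame} -> Arm = 5*4 = 20.
Iteration 3: components of {Arm} -> Cap = 20*2 = 40.
Iteration 4: no further components; recursion stops.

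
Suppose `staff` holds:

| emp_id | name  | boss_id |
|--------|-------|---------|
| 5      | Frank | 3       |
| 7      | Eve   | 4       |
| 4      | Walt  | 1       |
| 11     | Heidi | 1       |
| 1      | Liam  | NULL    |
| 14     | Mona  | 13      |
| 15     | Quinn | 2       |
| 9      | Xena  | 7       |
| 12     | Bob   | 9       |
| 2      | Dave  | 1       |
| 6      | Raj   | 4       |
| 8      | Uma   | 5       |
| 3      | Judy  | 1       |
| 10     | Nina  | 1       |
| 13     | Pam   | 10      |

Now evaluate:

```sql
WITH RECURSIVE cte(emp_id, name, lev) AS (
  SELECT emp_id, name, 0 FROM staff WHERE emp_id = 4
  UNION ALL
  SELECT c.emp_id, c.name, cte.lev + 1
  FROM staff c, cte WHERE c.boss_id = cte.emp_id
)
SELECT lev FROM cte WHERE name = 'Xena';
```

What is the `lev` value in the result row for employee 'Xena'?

Base: emp_id=4 (Walt) at lev 0.
Iteration 1: rows with boss_id in {4} -> Raj (id 6, lev 1), Eve (id 7, lev 1).
Iteration 2: rows with boss_id in {6,7} -> Xena (id 9, lev 2).
Iteration 3: rows with boss_id in {9} -> Bob (id 12, lev 3).
Iteration 4: no rows with boss_id in {12}; recursion stops.

2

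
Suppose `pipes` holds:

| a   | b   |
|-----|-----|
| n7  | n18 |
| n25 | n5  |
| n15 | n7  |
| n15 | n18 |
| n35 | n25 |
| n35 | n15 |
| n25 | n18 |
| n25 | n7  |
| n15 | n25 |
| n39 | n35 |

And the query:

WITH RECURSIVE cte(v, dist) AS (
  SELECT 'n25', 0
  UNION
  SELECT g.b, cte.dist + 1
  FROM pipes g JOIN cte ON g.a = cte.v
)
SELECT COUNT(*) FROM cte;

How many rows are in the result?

Base: (n25, dist=0).
Iteration 1: edges from {n25} -> (n18, dist=1), (n5, dist=1), (n7, dist=1).
Iteration 2: edges from {n18,n5,n7} -> (n18, dist=2).
Iteration 3: no outgoing edges from {n18}; recursion stops.
Total rows emitted: 5.

5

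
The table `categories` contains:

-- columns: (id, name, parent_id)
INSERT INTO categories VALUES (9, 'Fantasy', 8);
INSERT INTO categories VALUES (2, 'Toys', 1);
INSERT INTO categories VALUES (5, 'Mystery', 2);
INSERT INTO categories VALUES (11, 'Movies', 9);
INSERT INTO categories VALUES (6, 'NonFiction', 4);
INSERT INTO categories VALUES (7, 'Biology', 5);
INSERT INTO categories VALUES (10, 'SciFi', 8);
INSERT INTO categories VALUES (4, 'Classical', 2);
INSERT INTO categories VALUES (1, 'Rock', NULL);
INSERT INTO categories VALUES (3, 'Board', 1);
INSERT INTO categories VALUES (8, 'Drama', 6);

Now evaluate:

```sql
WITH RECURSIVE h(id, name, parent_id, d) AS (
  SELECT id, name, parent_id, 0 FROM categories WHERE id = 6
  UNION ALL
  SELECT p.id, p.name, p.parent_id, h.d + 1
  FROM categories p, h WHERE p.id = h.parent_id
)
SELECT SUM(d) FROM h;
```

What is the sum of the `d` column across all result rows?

Base: id=6 (NonFiction), parent_id=4, d 0.
Iteration 1: join on id=4 -> Classical (id 4, parent_id=2, d 1).
Iteration 2: join on id=2 -> Toys (id 2, parent_id=1, d 2).
Iteration 3: join on id=1 -> Rock (id 1, parent_id=NULL, d 3).
Iteration 4: parent_id is NULL; no match; recursion stops.
SUM(d) = 0 + 1 + 2 + 3 = 6.

6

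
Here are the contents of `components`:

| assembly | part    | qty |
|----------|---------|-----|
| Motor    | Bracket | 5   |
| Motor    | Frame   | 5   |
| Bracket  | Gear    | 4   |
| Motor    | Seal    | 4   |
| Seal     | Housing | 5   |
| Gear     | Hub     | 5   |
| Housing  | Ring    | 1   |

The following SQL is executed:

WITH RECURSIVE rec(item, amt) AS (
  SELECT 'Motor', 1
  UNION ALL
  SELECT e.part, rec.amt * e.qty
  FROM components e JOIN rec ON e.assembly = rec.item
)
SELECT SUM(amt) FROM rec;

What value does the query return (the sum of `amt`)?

175

Base: (Motor, amt=1).
Iteration 1: components of {Motor} -> Bracket = 1*5 = 5, Frame = 1*5 = 5, Seal = 1*4 = 4.
Iteration 2: components of {Bracket,Frame,Seal} -> Gear = 5*4 = 20, Housing = 4*5 = 20.
Iteration 3: components of {Gear,Housing} -> Hub = 20*5 = 100, Ring = 20*1 = 20.
Iteration 4: no further components; recursion stops.
SUM(amt) = 1 + 4 + 5 + 5 + 20 + 20 + 20 + 100 = 175.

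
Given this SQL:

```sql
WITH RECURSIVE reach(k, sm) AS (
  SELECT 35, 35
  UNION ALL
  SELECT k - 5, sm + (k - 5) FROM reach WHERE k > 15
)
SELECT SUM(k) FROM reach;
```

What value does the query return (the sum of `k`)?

Base: k=35, sm=35.
Iteration 1: 35 > 15 holds -> k = 35 - 5 = 30, sm = 35 + 30 = 65.
Iteration 2: 30 > 15 holds -> k = 30 - 5 = 25, sm = 65 + 25 = 90.
Iteration 3: 25 > 15 holds -> k = 25 - 5 = 20, sm = 90 + 20 = 110.
Iteration 4: 20 > 15 holds -> k = 20 - 5 = 15, sm = 110 + 15 = 125.
Iteration 5: 15 > 15 fails; recursion stops.
SUM(k) = 35 + 30 + 25 + 20 + 15 = 125.

125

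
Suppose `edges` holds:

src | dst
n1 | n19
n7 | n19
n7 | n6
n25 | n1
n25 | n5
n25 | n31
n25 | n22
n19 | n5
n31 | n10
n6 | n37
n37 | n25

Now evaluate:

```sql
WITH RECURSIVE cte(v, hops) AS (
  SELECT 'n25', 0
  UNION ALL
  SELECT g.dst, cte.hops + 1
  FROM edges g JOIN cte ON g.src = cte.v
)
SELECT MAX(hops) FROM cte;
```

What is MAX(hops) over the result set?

Base: (n25, hops=0).
Iteration 1: edges from {n25} -> (n1, hops=1), (n22, hops=1), (n31, hops=1), (n5, hops=1).
Iteration 2: edges from {n1,n22,n31,n5} -> (n10, hops=2), (n19, hops=2).
Iteration 3: edges from {n10,n19} -> (n5, hops=3).
Iteration 4: no outgoing edges from {n5}; recursion stops.
hops values: 0, 1, 1, 1, 1, 2, 2, 3; the maximum is 3.

3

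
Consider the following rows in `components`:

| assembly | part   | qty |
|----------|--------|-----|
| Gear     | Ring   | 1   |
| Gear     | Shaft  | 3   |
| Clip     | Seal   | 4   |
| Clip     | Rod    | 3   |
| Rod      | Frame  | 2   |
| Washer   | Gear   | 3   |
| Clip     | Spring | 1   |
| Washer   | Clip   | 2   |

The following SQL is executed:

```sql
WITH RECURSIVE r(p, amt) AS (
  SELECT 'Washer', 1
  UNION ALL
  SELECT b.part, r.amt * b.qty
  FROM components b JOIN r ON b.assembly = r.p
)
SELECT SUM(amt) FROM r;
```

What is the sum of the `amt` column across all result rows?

Base: (Washer, amt=1).
Iteration 1: components of {Washer} -> Clip = 1*2 = 2, Gear = 1*3 = 3.
Iteration 2: components of {Clip,Gear} -> Ring = 3*1 = 3, Rod = 2*3 = 6, Seal = 2*4 = 8, Shaft = 3*3 = 9, Spring = 2*1 = 2.
Iteration 3: components of {Ring,Rod,Seal,Shaft,Spring} -> Frame = 6*2 = 12.
Iteration 4: no further components; recursion stops.
SUM(amt) = 1 + 3 + 2 + 3 + 9 + 8 + 6 + 2 + 12 = 46.

46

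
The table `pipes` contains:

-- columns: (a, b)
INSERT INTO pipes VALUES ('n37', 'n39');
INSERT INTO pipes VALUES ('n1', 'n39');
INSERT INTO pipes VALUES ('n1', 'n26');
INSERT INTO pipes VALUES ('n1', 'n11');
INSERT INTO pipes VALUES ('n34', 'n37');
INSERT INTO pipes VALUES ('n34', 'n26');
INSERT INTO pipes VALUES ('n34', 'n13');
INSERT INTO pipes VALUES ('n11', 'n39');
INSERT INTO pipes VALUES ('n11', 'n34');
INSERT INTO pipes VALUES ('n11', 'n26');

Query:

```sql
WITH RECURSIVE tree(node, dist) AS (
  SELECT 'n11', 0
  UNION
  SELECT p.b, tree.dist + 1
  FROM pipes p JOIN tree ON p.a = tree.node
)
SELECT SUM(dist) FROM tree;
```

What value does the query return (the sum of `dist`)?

12

Base: (n11, dist=0).
Iteration 1: edges from {n11} -> (n26, dist=1), (n34, dist=1), (n39, dist=1).
Iteration 2: edges from {n26,n34,n39} -> (n13, dist=2), (n26, dist=2), (n37, dist=2).
Iteration 3: edges from {n13,n26,n37} -> (n39, dist=3).
Iteration 4: no outgoing edges from {n39}; recursion stops.
SUM(dist) = 0 + 1 + 1 + 1 + 2 + 2 + 2 + 3 = 12.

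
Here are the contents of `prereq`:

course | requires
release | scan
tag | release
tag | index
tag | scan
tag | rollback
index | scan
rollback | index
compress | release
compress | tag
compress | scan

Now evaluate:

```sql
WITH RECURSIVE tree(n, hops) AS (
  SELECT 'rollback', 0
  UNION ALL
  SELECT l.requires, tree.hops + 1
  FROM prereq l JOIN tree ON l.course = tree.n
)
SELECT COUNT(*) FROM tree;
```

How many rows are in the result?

Base: (rollback, hops=0).
Iteration 1: edges from {rollback} -> (index, hops=1).
Iteration 2: edges from {index} -> (scan, hops=2).
Iteration 3: no outgoing edges from {scan}; recursion stops.
Total rows emitted: 3.

3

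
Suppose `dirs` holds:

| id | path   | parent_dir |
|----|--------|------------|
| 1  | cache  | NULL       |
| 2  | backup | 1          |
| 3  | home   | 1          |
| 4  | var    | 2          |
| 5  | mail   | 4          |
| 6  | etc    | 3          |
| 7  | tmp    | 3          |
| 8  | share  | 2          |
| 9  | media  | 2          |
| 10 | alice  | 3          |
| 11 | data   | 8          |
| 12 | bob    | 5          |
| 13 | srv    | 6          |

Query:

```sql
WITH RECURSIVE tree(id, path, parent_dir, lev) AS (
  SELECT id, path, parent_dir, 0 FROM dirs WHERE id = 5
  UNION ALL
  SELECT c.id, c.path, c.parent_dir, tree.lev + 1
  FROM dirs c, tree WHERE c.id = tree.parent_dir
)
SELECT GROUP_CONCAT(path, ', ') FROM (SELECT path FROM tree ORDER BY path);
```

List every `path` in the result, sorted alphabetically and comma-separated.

Base: id=5 (mail), parent_dir=4, lev 0.
Iteration 1: join on id=4 -> var (id 4, parent_dir=2, lev 1).
Iteration 2: join on id=2 -> backup (id 2, parent_dir=1, lev 2).
Iteration 3: join on id=1 -> cache (id 1, parent_dir=NULL, lev 3).
Iteration 4: parent_dir is NULL; no match; recursion stops.

backup, cache, mail, var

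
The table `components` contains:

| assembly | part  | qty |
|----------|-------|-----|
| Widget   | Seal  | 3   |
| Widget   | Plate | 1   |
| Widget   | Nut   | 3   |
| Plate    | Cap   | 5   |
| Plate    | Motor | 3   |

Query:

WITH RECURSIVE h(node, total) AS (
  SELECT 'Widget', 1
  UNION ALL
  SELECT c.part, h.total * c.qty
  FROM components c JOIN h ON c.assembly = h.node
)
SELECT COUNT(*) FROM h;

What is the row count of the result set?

Base: (Widget, total=1).
Iteration 1: components of {Widget} -> Nut = 1*3 = 3, Plate = 1*1 = 1, Seal = 1*3 = 3.
Iteration 2: components of {Nut,Plate,Seal} -> Cap = 1*5 = 5, Motor = 1*3 = 3.
Iteration 3: no further components; recursion stops.
Total rows emitted: 6.

6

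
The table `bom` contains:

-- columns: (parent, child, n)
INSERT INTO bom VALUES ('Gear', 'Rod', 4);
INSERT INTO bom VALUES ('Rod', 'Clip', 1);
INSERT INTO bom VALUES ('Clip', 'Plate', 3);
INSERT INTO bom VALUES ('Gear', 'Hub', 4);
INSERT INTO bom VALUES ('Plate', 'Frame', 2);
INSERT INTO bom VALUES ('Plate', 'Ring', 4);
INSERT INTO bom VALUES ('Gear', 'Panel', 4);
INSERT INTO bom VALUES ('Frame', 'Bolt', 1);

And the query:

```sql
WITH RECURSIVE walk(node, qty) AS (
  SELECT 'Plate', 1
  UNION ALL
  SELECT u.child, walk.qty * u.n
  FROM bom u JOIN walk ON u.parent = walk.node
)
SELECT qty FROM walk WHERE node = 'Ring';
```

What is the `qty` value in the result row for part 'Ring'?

Base: (Plate, qty=1).
Iteration 1: components of {Plate} -> Frame = 1*2 = 2, Ring = 1*4 = 4.
Iteration 2: components of {Frame,Ring} -> Bolt = 2*1 = 2.
Iteration 3: no further components; recursion stops.

4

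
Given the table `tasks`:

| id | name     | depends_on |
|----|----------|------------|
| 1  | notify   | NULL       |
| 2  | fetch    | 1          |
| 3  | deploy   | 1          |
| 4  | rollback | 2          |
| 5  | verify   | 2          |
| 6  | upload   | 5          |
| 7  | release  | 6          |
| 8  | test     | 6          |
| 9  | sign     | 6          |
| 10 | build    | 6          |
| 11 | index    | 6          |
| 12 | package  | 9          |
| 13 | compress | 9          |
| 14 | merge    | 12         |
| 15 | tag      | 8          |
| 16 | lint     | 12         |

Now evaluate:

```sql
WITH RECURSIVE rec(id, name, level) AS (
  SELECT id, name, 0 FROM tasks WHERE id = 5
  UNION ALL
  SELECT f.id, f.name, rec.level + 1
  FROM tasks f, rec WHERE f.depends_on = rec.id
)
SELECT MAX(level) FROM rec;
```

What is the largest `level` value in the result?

Base: id=5 (verify) at level 0.
Iteration 1: rows with depends_on in {5} -> upload (id 6, level 1).
Iteration 2: rows with depends_on in {6} -> release (id 7, level 2), test (id 8, level 2), sign (id 9, level 2), build (id 10, level 2), index (id 11, level 2).
Iteration 3: rows with depends_on in {7,8,9,10,11} -> package (id 12, level 3), compress (id 13, level 3), tag (id 15, level 3).
Iteration 4: rows with depends_on in {12,13,15} -> merge (id 14, level 4), lint (id 16, level 4).
Iteration 5: no rows with depends_on in {14,16}; recursion stops.
level values: 0, 1, 2, 2, 2, 2, 2, 3, 3, 3, 4, 4; the maximum is 4.

4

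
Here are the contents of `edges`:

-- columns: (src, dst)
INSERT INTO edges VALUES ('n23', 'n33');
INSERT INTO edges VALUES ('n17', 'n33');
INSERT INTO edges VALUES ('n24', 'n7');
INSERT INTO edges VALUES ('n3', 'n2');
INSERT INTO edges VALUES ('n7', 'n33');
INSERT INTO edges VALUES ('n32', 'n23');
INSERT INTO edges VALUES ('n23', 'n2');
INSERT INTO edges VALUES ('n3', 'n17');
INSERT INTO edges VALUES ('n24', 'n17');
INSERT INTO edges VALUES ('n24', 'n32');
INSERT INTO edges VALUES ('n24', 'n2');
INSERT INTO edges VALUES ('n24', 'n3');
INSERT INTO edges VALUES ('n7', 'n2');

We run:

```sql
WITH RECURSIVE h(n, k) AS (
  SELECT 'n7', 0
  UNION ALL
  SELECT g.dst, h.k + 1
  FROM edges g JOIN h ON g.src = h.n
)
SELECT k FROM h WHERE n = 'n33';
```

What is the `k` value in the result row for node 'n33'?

1

Base: (n7, k=0).
Iteration 1: edges from {n7} -> (n2, k=1), (n33, k=1).
Iteration 2: no outgoing edges from {n2,n33}; recursion stops.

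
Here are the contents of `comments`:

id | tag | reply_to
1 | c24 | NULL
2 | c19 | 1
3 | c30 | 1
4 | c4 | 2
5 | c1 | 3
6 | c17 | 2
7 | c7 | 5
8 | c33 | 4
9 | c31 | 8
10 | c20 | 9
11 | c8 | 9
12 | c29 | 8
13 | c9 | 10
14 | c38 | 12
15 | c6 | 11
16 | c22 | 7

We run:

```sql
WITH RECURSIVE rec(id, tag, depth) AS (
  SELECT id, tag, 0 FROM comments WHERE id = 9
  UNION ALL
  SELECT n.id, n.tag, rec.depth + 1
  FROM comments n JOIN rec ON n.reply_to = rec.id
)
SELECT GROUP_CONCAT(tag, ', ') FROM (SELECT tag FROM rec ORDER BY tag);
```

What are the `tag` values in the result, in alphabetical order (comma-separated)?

c20, c31, c6, c8, c9

Base: id=9 (c31) at depth 0.
Iteration 1: rows with reply_to in {9} -> c20 (id 10, depth 1), c8 (id 11, depth 1).
Iteration 2: rows with reply_to in {10,11} -> c9 (id 13, depth 2), c6 (id 15, depth 2).
Iteration 3: no rows with reply_to in {13,15}; recursion stops.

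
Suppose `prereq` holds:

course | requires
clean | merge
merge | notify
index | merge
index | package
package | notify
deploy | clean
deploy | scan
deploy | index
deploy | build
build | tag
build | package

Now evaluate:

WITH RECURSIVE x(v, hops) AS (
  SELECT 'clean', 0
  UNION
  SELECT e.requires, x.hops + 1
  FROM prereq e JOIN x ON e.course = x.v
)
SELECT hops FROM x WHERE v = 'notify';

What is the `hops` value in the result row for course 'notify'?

2

Base: (clean, hops=0).
Iteration 1: edges from {clean} -> (merge, hops=1).
Iteration 2: edges from {merge} -> (notify, hops=2).
Iteration 3: no outgoing edges from {notify}; recursion stops.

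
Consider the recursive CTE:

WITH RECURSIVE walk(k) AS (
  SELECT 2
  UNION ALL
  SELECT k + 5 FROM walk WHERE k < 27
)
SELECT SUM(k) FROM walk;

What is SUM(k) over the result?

87

Base: k=2.
Iteration 1: 2 < 27 holds -> k = 2 + 5 = 7.
Iteration 2: 7 < 27 holds -> k = 7 + 5 = 12.
Iteration 3: 12 < 27 holds -> k = 12 + 5 = 17.
Iteration 4: 17 < 27 holds -> k = 17 + 5 = 22.
Iteration 5: 22 < 27 holds -> k = 22 + 5 = 27.
Iteration 6: 27 < 27 fails; recursion stops.
SUM(k) = 2 + 7 + 12 + 17 + 22 + 27 = 87.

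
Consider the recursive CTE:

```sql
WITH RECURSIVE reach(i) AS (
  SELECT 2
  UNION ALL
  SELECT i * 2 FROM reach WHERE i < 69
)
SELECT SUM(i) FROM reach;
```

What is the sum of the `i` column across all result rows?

254

Base: i=2.
Iteration 1: 2 < 69 holds -> i = 2 * 2 = 4.
Iteration 2: 4 < 69 holds -> i = 4 * 2 = 8.
Iteration 3: 8 < 69 holds -> i = 8 * 2 = 16.
Iteration 4: 16 < 69 holds -> i = 16 * 2 = 32.
Iteration 5: 32 < 69 holds -> i = 32 * 2 = 64.
Iteration 6: 64 < 69 holds -> i = 64 * 2 = 128.
Iteration 7: 128 < 69 fails; recursion stops.
SUM(i) = 2 + 4 + 8 + 16 + 32 + 64 + 128 = 254.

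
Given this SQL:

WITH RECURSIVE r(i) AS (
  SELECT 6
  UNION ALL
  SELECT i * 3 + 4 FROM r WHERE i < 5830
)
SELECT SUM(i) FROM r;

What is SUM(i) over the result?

Base: i=6.
Iteration 1: 6 < 5830 holds -> i = 6 * 3 + 4 = 22.
Iteration 2: 22 < 5830 holds -> i = 22 * 3 + 4 = 70.
Iteration 3: 70 < 5830 holds -> i = 70 * 3 + 4 = 214.
Iteration 4: 214 < 5830 holds -> i = 214 * 3 + 4 = 646.
Iteration 5: 646 < 5830 holds -> i = 646 * 3 + 4 = 1942.
Iteration 6: 1942 < 5830 holds -> i = 1942 * 3 + 4 = 5830.
Iteration 7: 5830 < 5830 fails; recursion stops.
SUM(i) = 6 + 22 + 70 + 214 + 646 + 1942 + 5830 = 8730.

8730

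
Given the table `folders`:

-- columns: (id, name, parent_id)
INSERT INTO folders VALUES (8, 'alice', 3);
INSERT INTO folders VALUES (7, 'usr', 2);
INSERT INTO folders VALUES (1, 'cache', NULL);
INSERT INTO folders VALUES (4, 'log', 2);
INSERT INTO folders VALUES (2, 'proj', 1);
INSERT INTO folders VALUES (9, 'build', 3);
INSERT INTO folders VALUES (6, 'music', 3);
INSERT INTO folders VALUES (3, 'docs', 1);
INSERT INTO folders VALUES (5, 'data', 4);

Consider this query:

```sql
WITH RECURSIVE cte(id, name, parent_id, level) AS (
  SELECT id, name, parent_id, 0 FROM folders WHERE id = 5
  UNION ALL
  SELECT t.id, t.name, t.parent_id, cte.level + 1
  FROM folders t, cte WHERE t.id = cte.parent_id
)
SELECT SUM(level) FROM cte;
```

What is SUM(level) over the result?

6

Base: id=5 (data), parent_id=4, level 0.
Iteration 1: join on id=4 -> log (id 4, parent_id=2, level 1).
Iteration 2: join on id=2 -> proj (id 2, parent_id=1, level 2).
Iteration 3: join on id=1 -> cache (id 1, parent_id=NULL, level 3).
Iteration 4: parent_id is NULL; no match; recursion stops.
SUM(level) = 0 + 1 + 2 + 3 = 6.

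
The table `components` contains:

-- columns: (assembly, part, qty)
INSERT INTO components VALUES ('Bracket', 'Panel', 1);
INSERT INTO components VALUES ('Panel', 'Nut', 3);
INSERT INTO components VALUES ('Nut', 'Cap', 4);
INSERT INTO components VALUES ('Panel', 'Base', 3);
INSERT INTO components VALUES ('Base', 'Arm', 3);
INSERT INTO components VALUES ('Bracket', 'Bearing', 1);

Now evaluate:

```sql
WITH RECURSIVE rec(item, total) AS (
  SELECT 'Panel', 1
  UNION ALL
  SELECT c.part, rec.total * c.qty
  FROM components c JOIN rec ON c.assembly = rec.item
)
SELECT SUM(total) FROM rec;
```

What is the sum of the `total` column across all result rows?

28

Base: (Panel, total=1).
Iteration 1: components of {Panel} -> Base = 1*3 = 3, Nut = 1*3 = 3.
Iteration 2: components of {Base,Nut} -> Arm = 3*3 = 9, Cap = 3*4 = 12.
Iteration 3: no further components; recursion stops.
SUM(total) = 1 + 3 + 3 + 12 + 9 = 28.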